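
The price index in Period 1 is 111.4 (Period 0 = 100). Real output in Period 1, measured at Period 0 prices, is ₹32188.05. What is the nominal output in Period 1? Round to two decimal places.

35857.49

Nominal = Real × (Index/100) = 32188.05 × (111.4/100)
        = 32188.05 × 1.114 = 35857.4877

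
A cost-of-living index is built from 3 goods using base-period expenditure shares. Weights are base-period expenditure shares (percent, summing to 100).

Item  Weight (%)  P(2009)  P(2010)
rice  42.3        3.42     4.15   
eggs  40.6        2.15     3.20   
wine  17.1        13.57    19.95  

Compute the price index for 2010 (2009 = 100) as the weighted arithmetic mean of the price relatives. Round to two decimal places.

rice: 42.3 × (4.15/3.42) = 42.3 × 1.213450 = 51.3289
eggs: 40.6 × (3.20/2.15) = 40.6 × 1.488372 = 60.4279
wine: 17.1 × (19.95/13.57) = 17.1 × 1.470155 = 25.1396
Index = Σ wᵢ·(p₁ᵢ/p₀ᵢ) = 51.3289 + 60.4279 + 25.1396 = 136.8965

136.90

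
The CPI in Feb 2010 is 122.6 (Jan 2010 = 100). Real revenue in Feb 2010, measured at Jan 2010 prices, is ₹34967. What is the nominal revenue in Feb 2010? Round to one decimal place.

Nominal = Real × (Index/100) = 34967 × (122.6/100)
        = 34967 × 1.226 = 42869.5420

42869.5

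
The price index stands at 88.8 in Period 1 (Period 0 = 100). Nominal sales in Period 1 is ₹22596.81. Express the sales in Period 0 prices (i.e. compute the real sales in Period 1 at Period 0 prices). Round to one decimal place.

25446.9

Real = Nominal ÷ (Index/100) = 22596.81 ÷ (88.8/100)
     = 22596.81 ÷ 0.888 = 25446.8581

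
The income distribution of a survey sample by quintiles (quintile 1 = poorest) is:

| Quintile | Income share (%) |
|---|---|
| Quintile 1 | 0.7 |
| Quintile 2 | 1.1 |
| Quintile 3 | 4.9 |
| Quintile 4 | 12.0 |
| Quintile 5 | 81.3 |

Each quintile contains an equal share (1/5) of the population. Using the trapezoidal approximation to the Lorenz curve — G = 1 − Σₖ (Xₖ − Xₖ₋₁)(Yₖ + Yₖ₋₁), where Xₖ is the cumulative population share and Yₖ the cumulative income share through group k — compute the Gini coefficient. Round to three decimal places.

0.688

Cumulative income shares Yₖ: 0.0070, 0.0180, 0.0670, 0.1870, 1.0000
Σ (Xₖ−Xₖ₋₁)(Yₖ+Yₖ₋₁) = (1/5)(0.0070+0.0000) + (1/5)(0.0180+0.0070) + (1/5)(0.0670+0.0180) + (1/5)(0.1870+0.0670) + (1/5)(1.0000+0.1870)
  = 0.0014 + 0.0050 + 0.0170 + 0.0508 + 0.2374 = 0.3116
G = 1 − 0.3116 = 0.6884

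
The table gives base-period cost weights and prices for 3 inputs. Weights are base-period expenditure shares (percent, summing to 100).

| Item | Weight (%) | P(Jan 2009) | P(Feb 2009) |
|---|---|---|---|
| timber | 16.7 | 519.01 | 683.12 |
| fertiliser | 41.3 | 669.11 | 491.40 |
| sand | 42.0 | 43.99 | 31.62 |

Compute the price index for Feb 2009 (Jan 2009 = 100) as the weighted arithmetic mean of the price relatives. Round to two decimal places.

82.50

timber: 16.7 × (683.12/519.01) = 16.7 × 1.316198 = 21.9805
fertiliser: 41.3 × (491.40/669.11) = 41.3 × 0.734408 = 30.3311
sand: 42.0 × (31.62/43.99) = 42.0 × 0.718800 = 30.1896
Index = Σ wᵢ·(p₁ᵢ/p₀ᵢ) = 21.9805 + 30.3311 + 30.1896 = 82.5012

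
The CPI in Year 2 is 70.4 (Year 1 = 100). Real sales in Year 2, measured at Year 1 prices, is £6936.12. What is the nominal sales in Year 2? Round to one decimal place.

Nominal = Real × (Index/100) = 6936.12 × (70.4/100)
        = 6936.12 × 0.704 = 4883.0285

4883.0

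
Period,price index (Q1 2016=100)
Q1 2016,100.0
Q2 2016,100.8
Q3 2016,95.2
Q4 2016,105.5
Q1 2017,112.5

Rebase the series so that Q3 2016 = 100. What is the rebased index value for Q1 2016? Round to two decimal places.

105.04

Rebased(Q1 2016) = 100.0 / 95.2 × 100 = 105.0420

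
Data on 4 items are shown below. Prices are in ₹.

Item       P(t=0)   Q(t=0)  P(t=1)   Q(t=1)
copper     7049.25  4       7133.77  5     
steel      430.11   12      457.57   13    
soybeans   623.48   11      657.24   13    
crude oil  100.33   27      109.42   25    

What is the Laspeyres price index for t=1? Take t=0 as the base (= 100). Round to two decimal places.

Laspeyres price index uses base-period quantities as weights.
ΣP(t=1)·Q(t=0) = 7133.77×4 + 457.57×12 + 657.24×11 + 109.42×27 = 28535.08 + 5490.84 + 7229.64 + 2954.34 = 44209.9
ΣP(t=0)·Q(t=0) = 7049.25×4 + 430.11×12 + 623.48×11 + 100.33×27 = 28197 + 5161.32 + 6858.28 + 2708.91 = 42925.51
Index = 44209.9 / 42925.51 × 100 = 102.9921

102.99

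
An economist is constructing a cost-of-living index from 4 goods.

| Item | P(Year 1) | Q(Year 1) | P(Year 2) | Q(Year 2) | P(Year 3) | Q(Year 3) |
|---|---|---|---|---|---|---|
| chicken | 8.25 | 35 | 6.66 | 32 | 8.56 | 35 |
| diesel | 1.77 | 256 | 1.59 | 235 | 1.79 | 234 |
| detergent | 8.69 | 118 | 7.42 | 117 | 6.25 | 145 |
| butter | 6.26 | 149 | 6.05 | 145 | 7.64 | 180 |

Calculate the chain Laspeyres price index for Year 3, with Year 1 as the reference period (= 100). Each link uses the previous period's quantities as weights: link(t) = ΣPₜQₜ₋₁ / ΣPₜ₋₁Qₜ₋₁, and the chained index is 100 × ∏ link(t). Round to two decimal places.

Link Year 1→Year 2:
ΣP(Year 2)Q(Year 1) = 6.66×35 + 1.59×256 + 7.42×118 + 6.05×149 = 233.1 + 407.04 + 875.56 + 901.45 = 2417.15
ΣP(Year 1)Q(Year 1) = 8.25×35 + 1.77×256 + 8.69×118 + 6.26×149 = 288.75 + 453.12 + 1025.42 + 932.74 = 2700.03
link = 2417.15/2700.03 = 0.895231
Link Year 2→Year 3:
ΣP(Year 3)Q(Year 2) = 8.56×32 + 1.79×235 + 6.25×117 + 7.64×145 = 273.92 + 420.65 + 731.25 + 1107.8 = 2533.62
ΣP(Year 2)Q(Year 2) = 6.66×32 + 1.59×235 + 7.42×117 + 6.05×145 = 213.12 + 373.65 + 868.14 + 877.25 = 2332.16
link = 2533.62/2332.16 = 1.086383
Chained index = 100 × 0.895231 × 1.086383 = 97.2564

97.26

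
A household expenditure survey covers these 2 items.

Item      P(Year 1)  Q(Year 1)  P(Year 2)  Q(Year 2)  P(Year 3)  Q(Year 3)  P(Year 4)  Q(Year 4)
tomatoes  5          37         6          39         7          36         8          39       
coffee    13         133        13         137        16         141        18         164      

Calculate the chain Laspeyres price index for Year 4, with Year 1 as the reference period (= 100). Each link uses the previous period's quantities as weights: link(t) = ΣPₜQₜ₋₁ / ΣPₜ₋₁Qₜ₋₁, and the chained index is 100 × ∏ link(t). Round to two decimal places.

140.51

Link Year 1→Year 2:
ΣP(Year 2)Q(Year 1) = 6×37 + 13×133 = 222 + 1729 = 1951
ΣP(Year 1)Q(Year 1) = 5×37 + 13×133 = 185 + 1729 = 1914
link = 1951/1914 = 1.019331
Link Year 2→Year 3:
ΣP(Year 3)Q(Year 2) = 7×39 + 16×137 = 273 + 2192 = 2465
ΣP(Year 2)Q(Year 2) = 6×39 + 13×137 = 234 + 1781 = 2015
link = 2465/2015 = 1.223325
Link Year 3→Year 4:
ΣP(Year 4)Q(Year 3) = 8×36 + 18×141 = 288 + 2538 = 2826
ΣP(Year 3)Q(Year 3) = 7×36 + 16×141 = 252 + 2256 = 2508
link = 2826/2508 = 1.126794
Chained index = 100 × 1.019331 × 1.223325 × 1.126794 = 140.5083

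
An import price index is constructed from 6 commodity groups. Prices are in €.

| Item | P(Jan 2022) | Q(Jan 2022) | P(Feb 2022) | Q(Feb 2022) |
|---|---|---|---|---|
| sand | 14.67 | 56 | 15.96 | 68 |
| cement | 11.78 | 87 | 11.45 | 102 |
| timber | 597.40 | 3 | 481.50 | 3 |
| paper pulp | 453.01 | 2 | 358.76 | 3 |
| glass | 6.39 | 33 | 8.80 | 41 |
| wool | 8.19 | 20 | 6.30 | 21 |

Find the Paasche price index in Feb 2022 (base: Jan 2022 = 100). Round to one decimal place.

91.1

Paasche price index uses current-period quantities as weights.
ΣP(Feb 2022)·Q(Feb 2022) = 15.96×68 + 11.45×102 + 481.50×3 + 358.76×3 + 8.80×41 + 6.30×21 = 1085.28 + 1167.9 + 1444.5 + 1076.28 + 360.8 + 132.3 = 5267.06
ΣP(Jan 2022)·Q(Feb 2022) = 14.67×68 + 11.78×102 + 597.40×3 + 453.01×3 + 6.39×41 + 8.19×21 = 997.56 + 1201.56 + 1792.2 + 1359.03 + 261.99 + 171.99 = 5784.33
Index = 5267.06 / 5784.33 × 100 = 91.0574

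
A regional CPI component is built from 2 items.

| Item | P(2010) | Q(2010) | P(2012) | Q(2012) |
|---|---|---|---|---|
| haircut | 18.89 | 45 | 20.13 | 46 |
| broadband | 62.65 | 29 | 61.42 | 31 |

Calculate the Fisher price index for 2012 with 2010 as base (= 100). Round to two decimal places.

100.71

Laspeyres component (base-period weights):
ΣP(2012)Q(2010) = 20.13×45 + 61.42×29 = 905.85 + 1781.18 = 2687.03
ΣP(2010)Q(2010) = 18.89×45 + 62.65×29 = 850.05 + 1816.85 = 2666.9
L = 2687.03 / 2666.9 × 100 = 100.7548
Paasche component (current-period weights):
ΣP(2012)Q(2012) = 20.13×46 + 61.42×31 = 925.98 + 1904.02 = 2830
ΣP(2010)Q(2012) = 18.89×46 + 62.65×31 = 868.94 + 1942.15 = 2811.09
P = 2830 / 2811.09 × 100 = 100.6727
Fisher = √(L × P) = √(100.7548 × 100.6727) = 100.7137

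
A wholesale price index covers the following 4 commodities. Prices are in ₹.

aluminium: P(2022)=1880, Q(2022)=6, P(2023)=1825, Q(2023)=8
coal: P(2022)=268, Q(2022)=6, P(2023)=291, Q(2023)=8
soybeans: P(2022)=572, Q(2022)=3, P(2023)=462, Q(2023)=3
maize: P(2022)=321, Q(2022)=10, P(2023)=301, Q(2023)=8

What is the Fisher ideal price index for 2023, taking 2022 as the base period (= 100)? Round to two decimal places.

Laspeyres component (base-period weights):
ΣP(2023)Q(2022) = 1825×6 + 291×6 + 462×3 + 301×10 = 10950 + 1746 + 1386 + 3010 = 17092
ΣP(2022)Q(2022) = 1880×6 + 268×6 + 572×3 + 321×10 = 11280 + 1608 + 1716 + 3210 = 17814
L = 17092 / 17814 × 100 = 95.9470
Paasche component (current-period weights):
ΣP(2023)Q(2023) = 1825×8 + 291×8 + 462×3 + 301×8 = 14600 + 2328 + 1386 + 2408 = 20722
ΣP(2022)Q(2023) = 1880×8 + 268×8 + 572×3 + 321×8 = 15040 + 2144 + 1716 + 2568 = 21468
P = 20722 / 21468 × 100 = 96.5251
Fisher = √(L × P) = √(95.9470 × 96.5251) = 96.2356

96.24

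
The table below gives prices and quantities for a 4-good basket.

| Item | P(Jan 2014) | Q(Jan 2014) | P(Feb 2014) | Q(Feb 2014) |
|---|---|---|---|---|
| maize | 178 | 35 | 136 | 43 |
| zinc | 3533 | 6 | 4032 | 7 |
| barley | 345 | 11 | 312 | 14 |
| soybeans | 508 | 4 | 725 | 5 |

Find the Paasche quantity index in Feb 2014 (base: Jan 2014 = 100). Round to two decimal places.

119.22

Paasche quantity index uses current-period prices as weights.
ΣP(Feb 2014)·Q(Feb 2014) = 136×43 + 4032×7 + 312×14 + 725×5 = 5848 + 28224 + 4368 + 3625 = 42065
ΣP(Feb 2014)·Q(Jan 2014) = 136×35 + 4032×6 + 312×11 + 725×4 = 4760 + 24192 + 3432 + 2900 = 35284
Index = 42065 / 35284 × 100 = 119.2183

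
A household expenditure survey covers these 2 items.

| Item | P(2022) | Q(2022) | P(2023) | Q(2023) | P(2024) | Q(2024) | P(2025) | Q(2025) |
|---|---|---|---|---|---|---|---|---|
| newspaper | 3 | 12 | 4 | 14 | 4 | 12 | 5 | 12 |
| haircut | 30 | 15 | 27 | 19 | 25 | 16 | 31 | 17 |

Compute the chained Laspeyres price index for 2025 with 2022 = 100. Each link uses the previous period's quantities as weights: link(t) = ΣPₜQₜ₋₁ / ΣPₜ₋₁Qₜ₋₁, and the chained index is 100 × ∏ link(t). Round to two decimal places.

107.95

Link 2022→2023:
ΣP(2023)Q(2022) = 4×12 + 27×15 = 48 + 405 = 453
ΣP(2022)Q(2022) = 3×12 + 30×15 = 36 + 450 = 486
link = 453/486 = 0.932099
Link 2023→2024:
ΣP(2024)Q(2023) = 4×14 + 25×19 = 56 + 475 = 531
ΣP(2023)Q(2023) = 4×14 + 27×19 = 56 + 513 = 569
link = 531/569 = 0.933216
Link 2024→2025:
ΣP(2025)Q(2024) = 5×12 + 31×16 = 60 + 496 = 556
ΣP(2024)Q(2024) = 4×12 + 25×16 = 48 + 400 = 448
link = 556/448 = 1.241071
Chained index = 100 × 0.932099 × 0.933216 × 1.241071 = 107.9546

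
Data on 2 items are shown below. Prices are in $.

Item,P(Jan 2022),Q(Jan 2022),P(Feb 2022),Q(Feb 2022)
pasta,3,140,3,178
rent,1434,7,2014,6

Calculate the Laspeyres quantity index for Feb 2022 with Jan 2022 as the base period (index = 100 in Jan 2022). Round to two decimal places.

87.38

Laspeyres quantity index uses base-period prices as weights.
ΣP(Jan 2022)·Q(Feb 2022) = 3×178 + 1434×6 = 534 + 8604 = 9138
ΣP(Jan 2022)·Q(Jan 2022) = 3×140 + 1434×7 = 420 + 10038 = 10458
Index = 9138 / 10458 × 100 = 87.3781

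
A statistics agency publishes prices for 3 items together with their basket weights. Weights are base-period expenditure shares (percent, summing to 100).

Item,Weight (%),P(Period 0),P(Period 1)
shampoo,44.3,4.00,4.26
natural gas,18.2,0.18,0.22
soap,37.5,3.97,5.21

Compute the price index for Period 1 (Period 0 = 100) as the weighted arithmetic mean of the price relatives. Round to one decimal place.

118.6

shampoo: 44.3 × (4.26/4.00) = 44.3 × 1.065000 = 47.1795
natural gas: 18.2 × (0.22/0.18) = 18.2 × 1.222222 = 22.2444
soap: 37.5 × (5.21/3.97) = 37.5 × 1.312343 = 49.2128
Index = Σ wᵢ·(p₁ᵢ/p₀ᵢ) = 47.1795 + 22.2444 + 49.2128 = 118.6368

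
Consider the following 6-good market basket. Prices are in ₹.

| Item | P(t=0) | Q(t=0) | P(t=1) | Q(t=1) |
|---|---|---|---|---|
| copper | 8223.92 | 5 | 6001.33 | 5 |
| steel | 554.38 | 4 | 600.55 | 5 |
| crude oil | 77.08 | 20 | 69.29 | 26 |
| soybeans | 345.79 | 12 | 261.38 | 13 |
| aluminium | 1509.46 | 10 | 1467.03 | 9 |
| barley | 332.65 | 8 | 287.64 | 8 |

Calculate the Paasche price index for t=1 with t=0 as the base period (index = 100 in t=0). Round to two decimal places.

80.61

Paasche price index uses current-period quantities as weights.
ΣP(t=1)·Q(t=1) = 6001.33×5 + 600.55×5 + 69.29×26 + 261.38×13 + 1467.03×9 + 287.64×8 = 30006.65 + 3002.75 + 1801.54 + 3397.94 + 13203.27 + 2301.12 = 53713.27
ΣP(t=0)·Q(t=1) = 8223.92×5 + 554.38×5 + 77.08×26 + 345.79×13 + 1509.46×9 + 332.65×8 = 41119.6 + 2771.9 + 2004.08 + 4495.27 + 13585.14 + 2661.2 = 66637.19
Index = 53713.27 / 66637.19 × 100 = 80.6055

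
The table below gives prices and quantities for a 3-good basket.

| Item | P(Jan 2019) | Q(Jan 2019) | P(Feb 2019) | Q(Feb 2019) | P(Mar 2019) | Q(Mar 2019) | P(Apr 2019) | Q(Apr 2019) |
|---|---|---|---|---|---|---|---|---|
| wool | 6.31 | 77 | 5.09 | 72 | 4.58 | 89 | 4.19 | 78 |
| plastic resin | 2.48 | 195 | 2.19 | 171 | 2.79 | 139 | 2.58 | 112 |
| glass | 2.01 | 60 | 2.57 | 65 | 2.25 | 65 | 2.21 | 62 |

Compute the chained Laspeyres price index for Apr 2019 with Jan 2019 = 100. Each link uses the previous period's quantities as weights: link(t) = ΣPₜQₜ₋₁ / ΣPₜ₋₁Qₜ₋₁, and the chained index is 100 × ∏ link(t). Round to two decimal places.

Link Jan 2019→Feb 2019:
ΣP(Feb 2019)Q(Jan 2019) = 5.09×77 + 2.19×195 + 2.57×60 = 391.93 + 427.05 + 154.2 = 973.18
ΣP(Jan 2019)Q(Jan 2019) = 6.31×77 + 2.48×195 + 2.01×60 = 485.87 + 483.6 + 120.6 = 1090.07
link = 973.18/1090.07 = 0.892768
Link Feb 2019→Mar 2019:
ΣP(Mar 2019)Q(Feb 2019) = 4.58×72 + 2.79×171 + 2.25×65 = 329.76 + 477.09 + 146.25 = 953.1
ΣP(Feb 2019)Q(Feb 2019) = 5.09×72 + 2.19×171 + 2.57×65 = 366.48 + 374.49 + 167.05 = 908.02
link = 953.1/908.02 = 1.049646
Link Mar 2019→Apr 2019:
ΣP(Apr 2019)Q(Mar 2019) = 4.19×89 + 2.58×139 + 2.21×65 = 372.91 + 358.62 + 143.65 = 875.18
ΣP(Mar 2019)Q(Mar 2019) = 4.58×89 + 2.79×139 + 2.25×65 = 407.62 + 387.81 + 146.25 = 941.68
link = 875.18/941.68 = 0.929382
Chained index = 100 × 0.892768 × 1.049646 × 0.929382 = 87.0915

87.09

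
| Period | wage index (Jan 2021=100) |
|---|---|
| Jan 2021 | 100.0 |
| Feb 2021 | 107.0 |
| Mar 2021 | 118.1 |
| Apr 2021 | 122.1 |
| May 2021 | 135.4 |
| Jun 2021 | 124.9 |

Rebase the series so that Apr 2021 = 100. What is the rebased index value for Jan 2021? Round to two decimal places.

81.90

Rebased(Jan 2021) = 100.0 / 122.1 × 100 = 81.9001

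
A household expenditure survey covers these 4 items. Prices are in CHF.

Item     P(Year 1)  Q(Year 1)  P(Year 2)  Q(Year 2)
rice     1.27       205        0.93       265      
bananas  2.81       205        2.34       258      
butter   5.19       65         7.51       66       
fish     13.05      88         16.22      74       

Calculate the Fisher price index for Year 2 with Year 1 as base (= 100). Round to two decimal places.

109.38

Laspeyres component (base-period weights):
ΣP(Year 2)Q(Year 1) = 0.93×205 + 2.34×205 + 7.51×65 + 16.22×88 = 190.65 + 479.7 + 488.15 + 1427.36 = 2585.86
ΣP(Year 1)Q(Year 1) = 1.27×205 + 2.81×205 + 5.19×65 + 13.05×88 = 260.35 + 576.05 + 337.35 + 1148.4 = 2322.15
L = 2585.86 / 2322.15 × 100 = 111.3563
Paasche component (current-period weights):
ΣP(Year 2)Q(Year 2) = 0.93×265 + 2.34×258 + 7.51×66 + 16.22×74 = 246.45 + 603.72 + 495.66 + 1200.28 = 2546.11
ΣP(Year 1)Q(Year 2) = 1.27×265 + 2.81×258 + 5.19×66 + 13.05×74 = 336.55 + 724.98 + 342.54 + 965.7 = 2369.77
P = 2546.11 / 2369.77 × 100 = 107.4412
Fisher = √(L × P) = √(111.3563 × 107.4412) = 109.3812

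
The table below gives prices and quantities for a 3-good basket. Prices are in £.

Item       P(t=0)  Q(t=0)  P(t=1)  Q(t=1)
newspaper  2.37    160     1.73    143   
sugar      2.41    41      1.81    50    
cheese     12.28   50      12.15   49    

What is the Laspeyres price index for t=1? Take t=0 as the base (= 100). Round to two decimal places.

Laspeyres price index uses base-period quantities as weights.
ΣP(t=1)·Q(t=0) = 1.73×160 + 1.81×41 + 12.15×50 = 276.8 + 74.21 + 607.5 = 958.51
ΣP(t=0)·Q(t=0) = 2.37×160 + 2.41×41 + 12.28×50 = 379.2 + 98.81 + 614 = 1092.01
Index = 958.51 / 1092.01 × 100 = 87.7748

87.77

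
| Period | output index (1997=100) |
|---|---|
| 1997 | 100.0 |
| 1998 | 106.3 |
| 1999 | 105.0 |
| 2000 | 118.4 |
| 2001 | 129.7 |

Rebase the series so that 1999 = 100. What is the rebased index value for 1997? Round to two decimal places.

Rebased(1997) = 100.0 / 105.0 × 100 = 95.2381

95.24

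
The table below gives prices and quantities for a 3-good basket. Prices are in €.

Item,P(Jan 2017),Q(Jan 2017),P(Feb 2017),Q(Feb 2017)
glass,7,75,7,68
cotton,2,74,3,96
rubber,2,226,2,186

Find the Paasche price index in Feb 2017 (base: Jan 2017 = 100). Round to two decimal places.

109.23

Paasche price index uses current-period quantities as weights.
ΣP(Feb 2017)·Q(Feb 2017) = 7×68 + 3×96 + 2×186 = 476 + 288 + 372 = 1136
ΣP(Jan 2017)·Q(Feb 2017) = 7×68 + 2×96 + 2×186 = 476 + 192 + 372 = 1040
Index = 1136 / 1040 × 100 = 109.2308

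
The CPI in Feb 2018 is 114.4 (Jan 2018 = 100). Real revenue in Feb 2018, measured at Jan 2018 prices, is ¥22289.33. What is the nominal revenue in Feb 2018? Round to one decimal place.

25499.0

Nominal = Real × (Index/100) = 22289.33 × (114.4/100)
        = 22289.33 × 1.144 = 25498.9935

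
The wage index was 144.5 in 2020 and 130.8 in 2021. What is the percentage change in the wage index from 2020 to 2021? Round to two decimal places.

-9.48%

Change = (130.8 − 144.5) / 144.5 × 100
       = -13.7 / 144.5 × 100 = -9.4810%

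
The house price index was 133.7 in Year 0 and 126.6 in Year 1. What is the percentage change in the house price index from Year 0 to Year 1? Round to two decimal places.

Change = (126.6 − 133.7) / 133.7 × 100
       = -7.1 / 133.7 × 100 = -5.3104%

-5.31%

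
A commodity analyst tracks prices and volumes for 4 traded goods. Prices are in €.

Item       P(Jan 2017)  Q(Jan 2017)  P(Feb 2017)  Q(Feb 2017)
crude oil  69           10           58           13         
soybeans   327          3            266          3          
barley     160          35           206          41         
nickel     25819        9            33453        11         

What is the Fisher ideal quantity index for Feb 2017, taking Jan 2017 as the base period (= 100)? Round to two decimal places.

122.05

Laspeyres component (base-period weights):
ΣP(Jan 2017)Q(Feb 2017) = 69×13 + 327×3 + 160×41 + 25819×11 = 897 + 981 + 6560 + 284009 = 292447
ΣP(Jan 2017)Q(Jan 2017) = 69×10 + 327×3 + 160×35 + 25819×9 = 690 + 981 + 5600 + 232371 = 239642
L = 292447 / 239642 × 100 = 122.0350
Paasche component (current-period weights):
ΣP(Feb 2017)Q(Feb 2017) = 58×13 + 266×3 + 206×41 + 33453×11 = 754 + 798 + 8446 + 367983 = 377981
ΣP(Feb 2017)Q(Jan 2017) = 58×10 + 266×3 + 206×35 + 33453×9 = 580 + 798 + 7210 + 301077 = 309665
P = 377981 / 309665 × 100 = 122.0613
Fisher = √(L × P) = √(122.0350 × 122.0613) = 122.0481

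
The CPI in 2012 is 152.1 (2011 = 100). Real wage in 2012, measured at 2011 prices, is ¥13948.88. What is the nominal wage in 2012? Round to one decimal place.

21216.2

Nominal = Real × (Index/100) = 13948.88 × (152.1/100)
        = 13948.88 × 1.521 = 21216.2465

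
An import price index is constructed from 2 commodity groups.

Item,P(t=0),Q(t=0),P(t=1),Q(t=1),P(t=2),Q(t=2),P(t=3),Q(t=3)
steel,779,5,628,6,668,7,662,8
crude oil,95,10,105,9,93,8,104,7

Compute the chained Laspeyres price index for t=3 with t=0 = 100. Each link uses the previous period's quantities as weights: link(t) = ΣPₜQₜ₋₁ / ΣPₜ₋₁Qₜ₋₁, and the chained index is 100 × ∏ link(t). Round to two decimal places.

89.66

Link t=0→t=1:
ΣP(t=1)Q(t=0) = 628×5 + 105×10 = 3140 + 1050 = 4190
ΣP(t=0)Q(t=0) = 779×5 + 95×10 = 3895 + 950 = 4845
link = 4190/4845 = 0.864809
Link t=1→t=2:
ΣP(t=2)Q(t=1) = 668×6 + 93×9 = 4008 + 837 = 4845
ΣP(t=1)Q(t=1) = 628×6 + 105×9 = 3768 + 945 = 4713
link = 4845/4713 = 1.028008
Link t=2→t=3:
ΣP(t=3)Q(t=2) = 662×7 + 104×8 = 4634 + 832 = 5466
ΣP(t=2)Q(t=2) = 668×7 + 93×8 = 4676 + 744 = 5420
link = 5466/5420 = 1.008487
Chained index = 100 × 0.864809 × 1.028008 × 1.008487 = 89.6576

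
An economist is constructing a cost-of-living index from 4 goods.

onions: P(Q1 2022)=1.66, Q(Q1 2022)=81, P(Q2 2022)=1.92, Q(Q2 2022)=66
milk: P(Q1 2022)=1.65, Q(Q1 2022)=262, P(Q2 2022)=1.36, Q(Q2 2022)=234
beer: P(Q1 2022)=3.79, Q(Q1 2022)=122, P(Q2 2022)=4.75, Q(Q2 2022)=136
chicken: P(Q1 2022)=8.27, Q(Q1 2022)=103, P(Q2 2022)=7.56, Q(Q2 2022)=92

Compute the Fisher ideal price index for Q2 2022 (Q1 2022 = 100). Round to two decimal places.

Laspeyres component (base-period weights):
ΣP(Q2 2022)Q(Q1 2022) = 1.92×81 + 1.36×262 + 4.75×122 + 7.56×103 = 155.52 + 356.32 + 579.5 + 778.68 = 1870.02
ΣP(Q1 2022)Q(Q1 2022) = 1.66×81 + 1.65×262 + 3.79×122 + 8.27×103 = 134.46 + 432.3 + 462.38 + 851.81 = 1880.95
L = 1870.02 / 1880.95 × 100 = 99.4189
Paasche component (current-period weights):
ΣP(Q2 2022)Q(Q2 2022) = 1.92×66 + 1.36×234 + 4.75×136 + 7.56×92 = 126.72 + 318.24 + 646 + 695.52 = 1786.48
ΣP(Q1 2022)Q(Q2 2022) = 1.66×66 + 1.65×234 + 3.79×136 + 8.27×92 = 109.56 + 386.1 + 515.44 + 760.84 = 1771.94
P = 1786.48 / 1771.94 × 100 = 100.8206
Fisher = √(L × P) = √(99.4189 × 100.8206) = 100.1173

100.12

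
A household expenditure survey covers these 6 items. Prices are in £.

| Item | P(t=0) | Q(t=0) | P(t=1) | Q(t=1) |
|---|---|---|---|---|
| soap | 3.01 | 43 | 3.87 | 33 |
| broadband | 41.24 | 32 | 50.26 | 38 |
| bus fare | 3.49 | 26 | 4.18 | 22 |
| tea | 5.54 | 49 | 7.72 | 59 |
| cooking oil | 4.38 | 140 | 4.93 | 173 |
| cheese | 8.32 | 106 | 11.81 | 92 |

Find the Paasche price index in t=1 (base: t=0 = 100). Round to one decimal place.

Paasche price index uses current-period quantities as weights.
ΣP(t=1)·Q(t=1) = 3.87×33 + 50.26×38 + 4.18×22 + 7.72×59 + 4.93×173 + 11.81×92 = 127.71 + 1909.88 + 91.96 + 455.48 + 852.89 + 1086.52 = 4524.44
ΣP(t=0)·Q(t=1) = 3.01×33 + 41.24×38 + 3.49×22 + 5.54×59 + 4.38×173 + 8.32×92 = 99.33 + 1567.12 + 76.78 + 326.86 + 757.74 + 765.44 = 3593.27
Index = 4524.44 / 3593.27 × 100 = 125.9143

125.9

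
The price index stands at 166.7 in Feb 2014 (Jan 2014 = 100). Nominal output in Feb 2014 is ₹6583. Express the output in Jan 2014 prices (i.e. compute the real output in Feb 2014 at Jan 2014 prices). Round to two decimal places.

3949.01

Real = Nominal ÷ (Index/100) = 6583 ÷ (166.7/100)
     = 6583 ÷ 1.667 = 3949.0102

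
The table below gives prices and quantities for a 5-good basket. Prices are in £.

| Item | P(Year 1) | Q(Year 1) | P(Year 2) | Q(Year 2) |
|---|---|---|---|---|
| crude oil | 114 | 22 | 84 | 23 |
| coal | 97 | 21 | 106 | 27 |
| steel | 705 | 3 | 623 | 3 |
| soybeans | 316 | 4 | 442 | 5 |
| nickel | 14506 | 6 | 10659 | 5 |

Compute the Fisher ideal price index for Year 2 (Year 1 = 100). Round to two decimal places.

75.89

Laspeyres component (base-period weights):
ΣP(Year 2)Q(Year 1) = 84×22 + 106×21 + 623×3 + 442×4 + 10659×6 = 1848 + 2226 + 1869 + 1768 + 63954 = 71665
ΣP(Year 1)Q(Year 1) = 114×22 + 97×21 + 705×3 + 316×4 + 14506×6 = 2508 + 2037 + 2115 + 1264 + 87036 = 94960
L = 71665 / 94960 × 100 = 75.4686
Paasche component (current-period weights):
ΣP(Year 2)Q(Year 2) = 84×23 + 106×27 + 623×3 + 442×5 + 10659×5 = 1932 + 2862 + 1869 + 2210 + 53295 = 62168
ΣP(Year 1)Q(Year 2) = 114×23 + 97×27 + 705×3 + 316×5 + 14506×5 = 2622 + 2619 + 2115 + 1580 + 72530 = 81466
P = 62168 / 81466 × 100 = 76.3116
Fisher = √(L × P) = √(75.4686 × 76.3116) = 75.8889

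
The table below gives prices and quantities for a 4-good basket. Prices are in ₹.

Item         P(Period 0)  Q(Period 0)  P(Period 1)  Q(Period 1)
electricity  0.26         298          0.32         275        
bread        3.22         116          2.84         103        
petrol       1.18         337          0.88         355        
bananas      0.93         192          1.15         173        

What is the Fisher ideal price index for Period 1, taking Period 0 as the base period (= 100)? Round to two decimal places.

91.23

Laspeyres component (base-period weights):
ΣP(Period 1)Q(Period 0) = 0.32×298 + 2.84×116 + 0.88×337 + 1.15×192 = 95.36 + 329.44 + 296.56 + 220.8 = 942.16
ΣP(Period 0)Q(Period 0) = 0.26×298 + 3.22×116 + 1.18×337 + 0.93×192 = 77.48 + 373.52 + 397.66 + 178.56 = 1027.22
L = 942.16 / 1027.22 × 100 = 91.7194
Paasche component (current-period weights):
ΣP(Period 1)Q(Period 1) = 0.32×275 + 2.84×103 + 0.88×355 + 1.15×173 = 88 + 292.52 + 312.4 + 198.95 = 891.87
ΣP(Period 0)Q(Period 1) = 0.26×275 + 3.22×103 + 1.18×355 + 0.93×173 = 71.5 + 331.66 + 418.9 + 160.89 = 982.95
P = 891.87 / 982.95 × 100 = 90.7340
Fisher = √(L × P) = √(91.7194 × 90.7340) = 91.2254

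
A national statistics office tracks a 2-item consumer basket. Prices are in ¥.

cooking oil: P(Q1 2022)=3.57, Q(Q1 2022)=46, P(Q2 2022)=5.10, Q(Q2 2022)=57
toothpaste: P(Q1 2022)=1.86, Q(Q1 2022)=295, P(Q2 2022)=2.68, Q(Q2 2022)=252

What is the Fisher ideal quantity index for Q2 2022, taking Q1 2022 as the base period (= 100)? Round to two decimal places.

Laspeyres component (base-period weights):
ΣP(Q1 2022)Q(Q2 2022) = 3.57×57 + 1.86×252 = 203.49 + 468.72 = 672.21
ΣP(Q1 2022)Q(Q1 2022) = 3.57×46 + 1.86×295 = 164.22 + 548.7 = 712.92
L = 672.21 / 712.92 × 100 = 94.2897
Paasche component (current-period weights):
ΣP(Q2 2022)Q(Q2 2022) = 5.10×57 + 2.68×252 = 290.7 + 675.36 = 966.06
ΣP(Q2 2022)Q(Q1 2022) = 5.10×46 + 2.68×295 = 234.6 + 790.6 = 1025.2
P = 966.06 / 1025.2 × 100 = 94.2314
Fisher = √(L × P) = √(94.2897 × 94.2314) = 94.2605

94.26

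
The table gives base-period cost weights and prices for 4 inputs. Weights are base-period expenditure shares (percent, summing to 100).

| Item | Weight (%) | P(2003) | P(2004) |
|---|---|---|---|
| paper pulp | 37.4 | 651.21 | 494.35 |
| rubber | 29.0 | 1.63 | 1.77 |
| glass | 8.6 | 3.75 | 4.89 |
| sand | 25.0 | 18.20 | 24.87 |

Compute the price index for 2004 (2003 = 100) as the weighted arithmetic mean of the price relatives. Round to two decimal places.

paper pulp: 37.4 × (494.35/651.21) = 37.4 × 0.759125 = 28.3913
rubber: 29.0 × (1.77/1.63) = 29.0 × 1.085890 = 31.4908
glass: 8.6 × (4.89/3.75) = 8.6 × 1.304000 = 11.2144
sand: 25.0 × (24.87/18.20) = 25.0 × 1.366484 = 34.1621
Index = Σ wᵢ·(p₁ᵢ/p₀ᵢ) = 28.3913 + 31.4908 + 11.2144 + 34.1621 = 105.2586

105.26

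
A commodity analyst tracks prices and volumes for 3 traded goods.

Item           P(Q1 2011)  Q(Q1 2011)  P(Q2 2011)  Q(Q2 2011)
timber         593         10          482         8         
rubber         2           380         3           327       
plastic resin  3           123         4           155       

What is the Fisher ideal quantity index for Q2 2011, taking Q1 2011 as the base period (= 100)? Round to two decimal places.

Laspeyres component (base-period weights):
ΣP(Q1 2011)Q(Q2 2011) = 593×8 + 2×327 + 3×155 = 4744 + 654 + 465 = 5863
ΣP(Q1 2011)Q(Q1 2011) = 593×10 + 2×380 + 3×123 = 5930 + 760 + 369 = 7059
L = 5863 / 7059 × 100 = 83.0571
Paasche component (current-period weights):
ΣP(Q2 2011)Q(Q2 2011) = 482×8 + 3×327 + 4×155 = 3856 + 981 + 620 = 5457
ΣP(Q2 2011)Q(Q1 2011) = 482×10 + 3×380 + 4×123 = 4820 + 1140 + 492 = 6452
P = 5457 / 6452 × 100 = 84.5784
Fisher = √(L × P) = √(83.0571 × 84.5784) = 83.8143

83.81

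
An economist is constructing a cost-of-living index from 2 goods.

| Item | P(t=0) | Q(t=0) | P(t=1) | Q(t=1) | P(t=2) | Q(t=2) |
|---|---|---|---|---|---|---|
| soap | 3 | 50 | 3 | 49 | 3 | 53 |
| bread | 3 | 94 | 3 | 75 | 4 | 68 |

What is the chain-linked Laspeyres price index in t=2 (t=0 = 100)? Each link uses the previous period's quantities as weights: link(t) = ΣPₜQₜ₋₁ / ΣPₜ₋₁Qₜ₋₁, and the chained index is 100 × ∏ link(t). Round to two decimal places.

120.16

Link t=0→t=1:
ΣP(t=1)Q(t=0) = 3×50 + 3×94 = 150 + 282 = 432
ΣP(t=0)Q(t=0) = 3×50 + 3×94 = 150 + 282 = 432
link = 432/432 = 1.000000
Link t=1→t=2:
ΣP(t=2)Q(t=1) = 3×49 + 4×75 = 147 + 300 = 447
ΣP(t=1)Q(t=1) = 3×49 + 3×75 = 147 + 225 = 372
link = 447/372 = 1.201613
Chained index = 100 × 1.000000 × 1.201613 = 120.1613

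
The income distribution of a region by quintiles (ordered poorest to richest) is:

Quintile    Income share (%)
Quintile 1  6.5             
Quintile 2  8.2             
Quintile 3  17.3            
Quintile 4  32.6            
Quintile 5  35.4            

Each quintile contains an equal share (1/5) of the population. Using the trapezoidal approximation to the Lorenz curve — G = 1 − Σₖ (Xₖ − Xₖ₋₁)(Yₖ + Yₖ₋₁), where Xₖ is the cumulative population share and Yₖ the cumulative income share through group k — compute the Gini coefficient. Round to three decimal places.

Cumulative income shares Yₖ: 0.0650, 0.1470, 0.3200, 0.6460, 1.0000
Σ (Xₖ−Xₖ₋₁)(Yₖ+Yₖ₋₁) = (1/5)(0.0650+0.0000) + (1/5)(0.1470+0.0650) + (1/5)(0.3200+0.1470) + (1/5)(0.6460+0.3200) + (1/5)(1.0000+0.6460)
  = 0.0130 + 0.0424 + 0.0934 + 0.1932 + 0.3292 = 0.6712
G = 1 − 0.6712 = 0.3288

0.329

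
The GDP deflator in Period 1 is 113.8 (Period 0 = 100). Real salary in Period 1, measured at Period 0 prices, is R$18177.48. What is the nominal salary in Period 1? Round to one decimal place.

20686.0

Nominal = Real × (Index/100) = 18177.48 × (113.8/100)
        = 18177.48 × 1.138 = 20685.9722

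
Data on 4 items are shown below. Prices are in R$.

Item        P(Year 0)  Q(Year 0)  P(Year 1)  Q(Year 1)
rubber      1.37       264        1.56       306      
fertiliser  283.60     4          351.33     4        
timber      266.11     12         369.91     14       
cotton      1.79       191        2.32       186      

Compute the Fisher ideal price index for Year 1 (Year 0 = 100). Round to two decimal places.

133.33

Laspeyres component (base-period weights):
ΣP(Year 1)Q(Year 0) = 1.56×264 + 351.33×4 + 369.91×12 + 2.32×191 = 411.84 + 1405.32 + 4438.92 + 443.12 = 6699.2
ΣP(Year 0)Q(Year 0) = 1.37×264 + 283.60×4 + 266.11×12 + 1.79×191 = 361.68 + 1134.4 + 3193.32 + 341.89 = 5031.29
L = 6699.2 / 5031.29 × 100 = 133.1507
Paasche component (current-period weights):
ΣP(Year 1)Q(Year 1) = 1.56×306 + 351.33×4 + 369.91×14 + 2.32×186 = 477.36 + 1405.32 + 5178.74 + 431.52 = 7492.94
ΣP(Year 0)Q(Year 1) = 1.37×306 + 283.60×4 + 266.11×14 + 1.79×186 = 419.22 + 1134.4 + 3725.54 + 332.94 = 5612.1
P = 7492.94 / 5612.1 × 100 = 133.5140
Fisher = √(L × P) = √(133.1507 × 133.5140) = 133.3323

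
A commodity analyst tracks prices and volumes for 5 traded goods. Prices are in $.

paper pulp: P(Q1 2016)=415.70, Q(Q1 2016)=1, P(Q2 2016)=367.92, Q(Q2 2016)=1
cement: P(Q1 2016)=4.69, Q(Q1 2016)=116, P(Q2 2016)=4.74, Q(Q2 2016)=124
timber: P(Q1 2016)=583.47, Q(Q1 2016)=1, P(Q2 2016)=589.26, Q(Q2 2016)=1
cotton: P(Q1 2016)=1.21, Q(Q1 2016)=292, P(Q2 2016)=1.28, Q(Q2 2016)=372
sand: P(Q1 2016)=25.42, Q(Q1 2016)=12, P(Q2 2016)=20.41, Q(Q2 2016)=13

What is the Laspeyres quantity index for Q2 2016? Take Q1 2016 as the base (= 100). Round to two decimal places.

Laspeyres quantity index uses base-period prices as weights.
ΣP(Q1 2016)·Q(Q2 2016) = 415.70×1 + 4.69×124 + 583.47×1 + 1.21×372 + 25.42×13 = 415.7 + 581.56 + 583.47 + 450.12 + 330.46 = 2361.31
ΣP(Q1 2016)·Q(Q1 2016) = 415.70×1 + 4.69×116 + 583.47×1 + 1.21×292 + 25.42×12 = 415.7 + 544.04 + 583.47 + 353.32 + 305.04 = 2201.57
Index = 2361.31 / 2201.57 × 100 = 107.2557

107.26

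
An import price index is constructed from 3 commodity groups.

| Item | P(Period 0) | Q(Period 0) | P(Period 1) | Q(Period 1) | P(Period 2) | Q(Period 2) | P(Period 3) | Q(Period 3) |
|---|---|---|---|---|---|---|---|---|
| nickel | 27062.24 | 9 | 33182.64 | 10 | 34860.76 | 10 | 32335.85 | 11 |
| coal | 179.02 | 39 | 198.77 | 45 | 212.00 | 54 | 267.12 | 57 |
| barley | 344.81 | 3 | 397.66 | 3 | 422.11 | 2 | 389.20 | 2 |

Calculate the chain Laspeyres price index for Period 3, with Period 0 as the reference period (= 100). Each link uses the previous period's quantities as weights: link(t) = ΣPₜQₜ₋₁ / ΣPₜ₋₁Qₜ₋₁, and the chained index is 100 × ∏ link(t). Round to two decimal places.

Link Period 0→Period 1:
ΣP(Period 1)Q(Period 0) = 33182.64×9 + 198.77×39 + 397.66×3 = 298643.76 + 7752.03 + 1192.98 = 307588.77
ΣP(Period 0)Q(Period 0) = 27062.24×9 + 179.02×39 + 344.81×3 = 243560.16 + 6981.78 + 1034.43 = 251576.37
link = 307588.77/251576.37 = 1.222646
Link Period 1→Period 2:
ΣP(Period 2)Q(Period 1) = 34860.76×10 + 212.00×45 + 422.11×3 = 348607.6 + 9540 + 1266.33 = 359413.93
ΣP(Period 1)Q(Period 1) = 33182.64×10 + 198.77×45 + 397.66×3 = 331826.4 + 8944.65 + 1192.98 = 341964.03
link = 359413.93/341964.03 = 1.051028
Link Period 2→Period 3:
ΣP(Period 3)Q(Period 2) = 32335.85×10 + 267.12×54 + 389.20×2 = 323358.5 + 14424.48 + 778.4 = 338561.38
ΣP(Period 2)Q(Period 2) = 34860.76×10 + 212.00×54 + 422.11×2 = 348607.6 + 11448 + 844.22 = 360899.82
link = 338561.38/360899.82 = 0.938103
Chained index = 100 × 1.222646 × 1.051028 × 0.938103 = 120.5496

120.55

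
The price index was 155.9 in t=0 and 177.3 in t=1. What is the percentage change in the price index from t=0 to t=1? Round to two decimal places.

13.73%

Change = (177.3 − 155.9) / 155.9 × 100
       = 21.4 / 155.9 × 100 = 13.7267%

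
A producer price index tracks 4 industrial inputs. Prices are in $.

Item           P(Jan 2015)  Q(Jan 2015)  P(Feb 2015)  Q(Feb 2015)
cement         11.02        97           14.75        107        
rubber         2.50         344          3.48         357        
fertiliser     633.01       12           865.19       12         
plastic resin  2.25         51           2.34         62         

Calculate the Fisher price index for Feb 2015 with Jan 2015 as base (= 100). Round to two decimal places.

Laspeyres component (base-period weights):
ΣP(Feb 2015)Q(Jan 2015) = 14.75×97 + 3.48×344 + 865.19×12 + 2.34×51 = 1430.75 + 1197.12 + 10382.28 + 119.34 = 13129.49
ΣP(Jan 2015)Q(Jan 2015) = 11.02×97 + 2.50×344 + 633.01×12 + 2.25×51 = 1068.94 + 860 + 7596.12 + 114.75 = 9639.81
L = 13129.49 / 9639.81 × 100 = 136.2007
Paasche component (current-period weights):
ΣP(Feb 2015)Q(Feb 2015) = 14.75×107 + 3.48×357 + 865.19×12 + 2.34×62 = 1578.25 + 1242.36 + 10382.28 + 145.08 = 13347.97
ΣP(Jan 2015)Q(Feb 2015) = 11.02×107 + 2.50×357 + 633.01×12 + 2.25×62 = 1179.14 + 892.5 + 7596.12 + 139.5 = 9807.26
P = 13347.97 / 9807.26 × 100 = 136.1029
Fisher = √(L × P) = √(136.2007 × 136.1029) = 136.1518

136.15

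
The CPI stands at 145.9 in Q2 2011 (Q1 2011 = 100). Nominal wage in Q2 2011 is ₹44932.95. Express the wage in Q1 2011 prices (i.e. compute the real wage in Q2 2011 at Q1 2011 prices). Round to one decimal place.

Real = Nominal ÷ (Index/100) = 44932.95 ÷ (145.9/100)
     = 44932.95 ÷ 1.459 = 30797.0870

30797.1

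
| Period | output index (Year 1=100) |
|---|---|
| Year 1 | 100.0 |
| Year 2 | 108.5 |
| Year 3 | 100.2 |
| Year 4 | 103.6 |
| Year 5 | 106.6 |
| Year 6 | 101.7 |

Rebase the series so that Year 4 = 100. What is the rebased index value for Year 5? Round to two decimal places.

102.90

Rebased(Year 5) = 106.6 / 103.6 × 100 = 102.8958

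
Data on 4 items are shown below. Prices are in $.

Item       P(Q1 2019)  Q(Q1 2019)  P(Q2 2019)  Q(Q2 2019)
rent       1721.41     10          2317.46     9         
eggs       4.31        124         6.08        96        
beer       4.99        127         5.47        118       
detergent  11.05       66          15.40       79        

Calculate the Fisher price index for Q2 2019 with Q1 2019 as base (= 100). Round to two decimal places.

Laspeyres component (base-period weights):
ΣP(Q2 2019)Q(Q1 2019) = 2317.46×10 + 6.08×124 + 5.47×127 + 15.40×66 = 23174.6 + 753.92 + 694.69 + 1016.4 = 25639.61
ΣP(Q1 2019)Q(Q1 2019) = 1721.41×10 + 4.31×124 + 4.99×127 + 11.05×66 = 17214.1 + 534.44 + 633.73 + 729.3 = 19111.57
L = 25639.61 / 19111.57 × 100 = 134.1575
Paasche component (current-period weights):
ΣP(Q2 2019)Q(Q2 2019) = 2317.46×9 + 6.08×96 + 5.47×118 + 15.40×79 = 20857.14 + 583.68 + 645.46 + 1216.6 = 23302.88
ΣP(Q1 2019)Q(Q2 2019) = 1721.41×9 + 4.31×96 + 4.99×118 + 11.05×79 = 15492.69 + 413.76 + 588.82 + 872.95 = 17368.22
P = 23302.88 / 17368.22 × 100 = 134.1697
Fisher = √(L × P) = √(134.1575 × 134.1697) = 134.1636

134.16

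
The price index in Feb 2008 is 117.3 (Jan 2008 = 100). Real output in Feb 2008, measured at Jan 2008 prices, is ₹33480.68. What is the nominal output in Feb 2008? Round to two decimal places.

39272.84

Nominal = Real × (Index/100) = 33480.68 × (117.3/100)
        = 33480.68 × 1.173 = 39272.8376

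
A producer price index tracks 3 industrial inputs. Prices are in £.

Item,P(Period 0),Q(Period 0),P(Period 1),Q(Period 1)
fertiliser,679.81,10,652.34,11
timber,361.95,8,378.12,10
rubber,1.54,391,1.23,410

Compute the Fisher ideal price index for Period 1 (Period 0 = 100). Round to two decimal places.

97.56

Laspeyres component (base-period weights):
ΣP(Period 1)Q(Period 0) = 652.34×10 + 378.12×8 + 1.23×391 = 6523.4 + 3024.96 + 480.93 = 10029.29
ΣP(Period 0)Q(Period 0) = 679.81×10 + 361.95×8 + 1.54×391 = 6798.1 + 2895.6 + 602.14 = 10295.84
L = 10029.29 / 10295.84 × 100 = 97.4111
Paasche component (current-period weights):
ΣP(Period 1)Q(Period 1) = 652.34×11 + 378.12×10 + 1.23×410 = 7175.74 + 3781.2 + 504.3 = 11461.24
ΣP(Period 0)Q(Period 1) = 679.81×11 + 361.95×10 + 1.54×410 = 7477.91 + 3619.5 + 631.4 = 11728.81
P = 11461.24 / 11728.81 × 100 = 97.7187
Fisher = √(L × P) = √(97.4111 × 97.7187) = 97.5648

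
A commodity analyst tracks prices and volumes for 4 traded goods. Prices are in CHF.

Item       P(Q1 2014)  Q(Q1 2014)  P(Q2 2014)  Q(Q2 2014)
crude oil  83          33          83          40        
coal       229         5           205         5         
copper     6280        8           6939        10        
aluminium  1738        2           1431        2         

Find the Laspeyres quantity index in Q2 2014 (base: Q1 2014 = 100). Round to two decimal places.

Laspeyres quantity index uses base-period prices as weights.
ΣP(Q1 2014)·Q(Q2 2014) = 83×40 + 229×5 + 6280×10 + 1738×2 = 3320 + 1145 + 62800 + 3476 = 70741
ΣP(Q1 2014)·Q(Q1 2014) = 83×33 + 229×5 + 6280×8 + 1738×2 = 2739 + 1145 + 50240 + 3476 = 57600
Index = 70741 / 57600 × 100 = 122.8142

122.81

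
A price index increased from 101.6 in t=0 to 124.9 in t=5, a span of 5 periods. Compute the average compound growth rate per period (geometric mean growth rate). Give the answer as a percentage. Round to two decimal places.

4.22%

Growth factor = (124.9/101.6)^(1/5) = (1.229331)^(1/5) = 1.042158
Growth rate = 1.042158 − 1 = 0.042158 = 4.2158%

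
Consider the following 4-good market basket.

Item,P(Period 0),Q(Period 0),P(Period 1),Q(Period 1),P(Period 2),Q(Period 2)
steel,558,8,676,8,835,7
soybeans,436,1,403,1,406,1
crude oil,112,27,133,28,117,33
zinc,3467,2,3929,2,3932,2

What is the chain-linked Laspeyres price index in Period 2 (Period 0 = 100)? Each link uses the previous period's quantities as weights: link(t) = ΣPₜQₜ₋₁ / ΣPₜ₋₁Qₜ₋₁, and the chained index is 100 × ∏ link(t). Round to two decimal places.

Link Period 0→Period 1:
ΣP(Period 1)Q(Period 0) = 676×8 + 403×1 + 133×27 + 3929×2 = 5408 + 403 + 3591 + 7858 = 17260
ΣP(Period 0)Q(Period 0) = 558×8 + 436×1 + 112×27 + 3467×2 = 4464 + 436 + 3024 + 6934 = 14858
link = 17260/14858 = 1.161664
Link Period 1→Period 2:
ΣP(Period 2)Q(Period 1) = 835×8 + 406×1 + 117×28 + 3932×2 = 6680 + 406 + 3276 + 7864 = 18226
ΣP(Period 1)Q(Period 1) = 676×8 + 403×1 + 133×28 + 3929×2 = 5408 + 403 + 3724 + 7858 = 17393
link = 18226/17393 = 1.047893
Chained index = 100 × 1.161664 × 1.047893 = 121.7299

121.73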